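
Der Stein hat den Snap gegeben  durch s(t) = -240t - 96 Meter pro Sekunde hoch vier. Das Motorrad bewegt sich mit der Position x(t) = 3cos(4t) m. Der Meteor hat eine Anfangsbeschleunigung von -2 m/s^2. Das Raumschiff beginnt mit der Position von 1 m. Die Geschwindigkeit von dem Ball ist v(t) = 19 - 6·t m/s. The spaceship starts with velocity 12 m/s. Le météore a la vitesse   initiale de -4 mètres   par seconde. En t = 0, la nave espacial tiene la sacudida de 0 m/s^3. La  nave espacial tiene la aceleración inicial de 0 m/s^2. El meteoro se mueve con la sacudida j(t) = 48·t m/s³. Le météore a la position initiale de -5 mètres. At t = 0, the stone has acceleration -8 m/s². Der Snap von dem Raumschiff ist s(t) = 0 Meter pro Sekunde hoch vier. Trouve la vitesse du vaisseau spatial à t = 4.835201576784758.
Nous devons intégrer notre équation du snap s(t) = 0 3 fois. En intégrant le snap et en utilisant la condition initiale j(0) = 0, nous obtenons j(t) = 0. La primitive du jerk est l'accélération. En utilisant a(0) = 0, nous obtenons a(t) = 0. En prenant ∫a(t)dt et en appliquant v(0) = 12, nous trouvons v(t) = 12. En utilisant v(t) = 12 et en substituant t = 4.835201576784758, nous trouvons v = 12.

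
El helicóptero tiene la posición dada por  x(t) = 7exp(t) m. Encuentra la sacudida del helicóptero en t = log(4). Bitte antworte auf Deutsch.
Um dies zu lösen, müssen wir 3 Ableitungen unserer Gleichung für die Position x(t) = 7·exp(t) nehmen. Durch Ableiten von der Position erhalten wir die Geschwindigkeit: v(t) = 7·exp(t). Durch Ableiten von der Geschwindigkeit erhalten wir die Beschleunigung: a(t) = 7·exp(t). Durch Ableiten von der Beschleunigung erhalten wir den Ruck: j(t) = 7·exp(t). Wir haben den Ruck j(t) = 7·exp(t). Durch Einsetzen von t = log(4): j(log(4)) = 28.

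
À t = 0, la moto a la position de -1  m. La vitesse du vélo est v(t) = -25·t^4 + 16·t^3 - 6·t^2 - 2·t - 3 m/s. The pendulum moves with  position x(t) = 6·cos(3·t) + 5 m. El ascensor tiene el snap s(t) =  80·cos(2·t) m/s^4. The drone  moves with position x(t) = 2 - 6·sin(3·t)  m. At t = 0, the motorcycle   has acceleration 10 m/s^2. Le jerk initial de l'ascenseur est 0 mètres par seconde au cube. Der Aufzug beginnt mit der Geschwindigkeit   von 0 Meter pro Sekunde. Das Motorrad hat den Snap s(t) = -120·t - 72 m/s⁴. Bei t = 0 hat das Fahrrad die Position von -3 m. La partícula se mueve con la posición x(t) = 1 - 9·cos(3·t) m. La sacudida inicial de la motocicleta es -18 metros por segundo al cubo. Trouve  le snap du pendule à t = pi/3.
Nous devons dériver notre équation de la position x(t) = 6·cos(3·t) + 5 4 fois. En prenant d/dt de x(t), nous trouvons v(t) = -18·sin(3·t). En dérivant la vitesse, nous obtenons l'accélération: a(t) = -54·cos(3·t). En dérivant l'accélération, nous obtenons le jerk: j(t) = 162·sin(3·t). La dérivée du jerk donne le snap: s(t) = 486·cos(3·t). En utilisant s(t) = 486·cos(3·t) et en substituant t = pi/3, nous trouvons s = -486.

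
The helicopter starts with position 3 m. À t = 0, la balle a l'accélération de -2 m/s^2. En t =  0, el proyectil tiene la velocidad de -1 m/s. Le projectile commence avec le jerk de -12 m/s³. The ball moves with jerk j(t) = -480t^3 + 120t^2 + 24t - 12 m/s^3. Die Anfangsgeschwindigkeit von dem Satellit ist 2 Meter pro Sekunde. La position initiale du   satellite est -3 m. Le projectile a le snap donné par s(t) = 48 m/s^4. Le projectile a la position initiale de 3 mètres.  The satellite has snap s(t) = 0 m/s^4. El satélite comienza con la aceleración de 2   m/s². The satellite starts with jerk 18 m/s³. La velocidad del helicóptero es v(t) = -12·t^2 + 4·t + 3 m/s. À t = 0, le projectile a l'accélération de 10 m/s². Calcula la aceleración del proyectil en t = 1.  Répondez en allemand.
Ausgehend von dem Snap s(t) = 48, nehmen wir 2 Integrale. Durch Integration von dem Snap und Verwendung der Anfangsbedingung j(0) = -12, erhalten wir j(t) = 48·t - 12. Das Integral von dem Ruck, mit a(0) = 10, ergibt die Beschleunigung: a(t) = 24·t^2 - 12·t + 10. Wir haben die Beschleunigung a(t) = 24·t^2 - 12·t + 10. Durch Einsetzen von t = 1: a(1) = 22.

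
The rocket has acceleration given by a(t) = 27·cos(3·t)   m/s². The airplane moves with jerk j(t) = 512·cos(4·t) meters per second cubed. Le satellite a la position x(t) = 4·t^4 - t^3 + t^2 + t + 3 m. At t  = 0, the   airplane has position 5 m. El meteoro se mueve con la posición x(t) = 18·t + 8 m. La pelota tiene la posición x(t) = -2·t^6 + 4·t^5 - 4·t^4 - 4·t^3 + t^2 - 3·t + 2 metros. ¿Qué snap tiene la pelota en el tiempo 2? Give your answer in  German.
Um dies zu lösen, müssen wir 4 Ableitungen unserer Gleichung für die Position x(t) = -2·t^6 + 4·t^5 - 4·t^4 - 4·t^3 + t^2 - 3·t + 2 nehmen. Durch Ableiten von der Position erhalten wir die Geschwindigkeit: v(t) = -12·t^5 + 20·t^4 - 16·t^3 - 12·t^2 + 2·t - 3. Durch Ableiten von der Geschwindigkeit erhalten wir die Beschleunigung: a(t) = -60·t^4 + 80·t^3 - 48·t^2 - 24·t + 2. Mit d/dt von a(t) finden wir j(t) = -240·t^3 + 240·t^2 - 96·t - 24. Die Ableitung von dem Ruck ergibt den Snap: s(t) = -720·t^2 + 480·t - 96. Wir haben den Snap s(t) = -720·t^2 + 480·t - 96. Durch Einsetzen von t = 2: s(2) = -2016.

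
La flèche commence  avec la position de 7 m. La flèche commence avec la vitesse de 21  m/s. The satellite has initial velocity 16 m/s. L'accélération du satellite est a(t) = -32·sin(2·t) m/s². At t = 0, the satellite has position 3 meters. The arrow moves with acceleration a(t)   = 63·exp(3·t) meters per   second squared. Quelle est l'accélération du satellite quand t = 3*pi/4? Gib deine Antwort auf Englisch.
From the given acceleration equation a(t) = -32·sin(2·t), we substitute t = 3*pi/4 to get a = 32.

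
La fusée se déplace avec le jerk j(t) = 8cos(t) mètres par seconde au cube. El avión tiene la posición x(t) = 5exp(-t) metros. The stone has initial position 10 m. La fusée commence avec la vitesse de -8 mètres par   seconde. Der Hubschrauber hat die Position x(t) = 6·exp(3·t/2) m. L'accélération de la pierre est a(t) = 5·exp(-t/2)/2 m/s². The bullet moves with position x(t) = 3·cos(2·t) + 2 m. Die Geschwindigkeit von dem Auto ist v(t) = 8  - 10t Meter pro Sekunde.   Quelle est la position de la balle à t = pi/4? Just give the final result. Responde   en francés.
x(pi/4) = 2.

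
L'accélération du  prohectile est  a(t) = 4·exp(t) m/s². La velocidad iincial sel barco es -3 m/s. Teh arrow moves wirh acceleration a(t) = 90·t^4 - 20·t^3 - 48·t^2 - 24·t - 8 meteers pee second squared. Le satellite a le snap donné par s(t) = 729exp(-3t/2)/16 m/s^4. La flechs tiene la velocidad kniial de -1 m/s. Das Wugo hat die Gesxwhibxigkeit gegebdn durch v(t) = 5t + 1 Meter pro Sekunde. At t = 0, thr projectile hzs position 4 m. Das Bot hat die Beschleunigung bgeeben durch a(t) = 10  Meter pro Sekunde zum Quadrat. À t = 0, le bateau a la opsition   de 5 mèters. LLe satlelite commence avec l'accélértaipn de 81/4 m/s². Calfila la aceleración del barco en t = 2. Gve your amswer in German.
Mit a(t) = 10 und Einsetzen von t = 2, finden wir a = 10.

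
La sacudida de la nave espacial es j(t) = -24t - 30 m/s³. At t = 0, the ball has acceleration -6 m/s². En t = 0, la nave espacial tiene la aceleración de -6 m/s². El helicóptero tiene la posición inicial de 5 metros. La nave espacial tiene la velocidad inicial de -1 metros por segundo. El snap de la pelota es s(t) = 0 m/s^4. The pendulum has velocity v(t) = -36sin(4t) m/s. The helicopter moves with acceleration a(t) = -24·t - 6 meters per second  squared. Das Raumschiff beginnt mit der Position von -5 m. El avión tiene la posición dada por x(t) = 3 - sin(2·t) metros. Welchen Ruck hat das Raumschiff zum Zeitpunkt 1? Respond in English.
Using j(t) = -24·t - 30 and substituting t = 1, we find j = -54.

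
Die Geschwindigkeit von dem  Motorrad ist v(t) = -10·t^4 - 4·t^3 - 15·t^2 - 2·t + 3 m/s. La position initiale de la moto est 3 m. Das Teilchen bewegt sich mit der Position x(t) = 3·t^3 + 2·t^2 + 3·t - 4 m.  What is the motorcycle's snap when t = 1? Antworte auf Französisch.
Pour résoudre ceci, nous devons prendre 3 dérivées de notre équation de la vitesse v(t) = -10·t^4 - 4·t^3 - 15·t^2 - 2·t + 3. La dérivée de la vitesse donne l'accélération: a(t) = -40·t^3 - 12·t^2 - 30·t - 2. En dérivant l'accélération, nous obtenons le jerk: j(t) = -120·t^2 - 24·t - 30. La dérivée du jerk donne le snap: s(t) = -240·t - 24. Nous avons le snap s(t) = -240·t - 24. En substituant t = 1: s(1) = -264.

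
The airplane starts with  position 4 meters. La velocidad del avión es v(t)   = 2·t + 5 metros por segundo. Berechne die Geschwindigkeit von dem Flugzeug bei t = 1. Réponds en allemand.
Mit v(t) = 2·t + 5 und Einsetzen von t = 1, finden wir v = 7.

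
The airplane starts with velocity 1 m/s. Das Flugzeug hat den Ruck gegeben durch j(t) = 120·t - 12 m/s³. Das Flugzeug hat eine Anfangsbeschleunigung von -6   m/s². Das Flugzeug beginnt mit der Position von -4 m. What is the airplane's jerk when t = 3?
Using j(t) = 120·t - 12 and substituting t = 3, we find j = 348.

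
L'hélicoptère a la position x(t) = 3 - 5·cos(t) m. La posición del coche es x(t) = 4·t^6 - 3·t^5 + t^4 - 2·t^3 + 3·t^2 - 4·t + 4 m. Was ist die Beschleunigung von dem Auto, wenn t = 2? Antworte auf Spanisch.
Debemos derivar nuestra ecuación de la posición x(t) = 4·t^6 - 3·t^5 + t^4 - 2·t^3 + 3·t^2 - 4·t + 4 2 veces. Derivando la posición, obtenemos la velocidad: v(t) = 24·t^5 - 15·t^4 + 4·t^3 - 6·t^2 + 6·t - 4. La derivada de la velocidad da la aceleración: a(t) = 120·t^4 - 60·t^3 + 12·t^2 - 12·t + 6. Usando a(t) = 120·t^4 - 60·t^3 + 12·t^2 - 12·t + 6 y sustituyendo t = 2, encontramos a = 1470.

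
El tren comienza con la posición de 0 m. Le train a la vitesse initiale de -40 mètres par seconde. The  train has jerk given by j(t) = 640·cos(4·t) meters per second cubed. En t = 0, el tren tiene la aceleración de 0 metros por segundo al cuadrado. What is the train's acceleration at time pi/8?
To solve this, we need to take 1 antiderivative of our jerk equation j(t) = 640·cos(4·t). Taking ∫j(t)dt and applying a(0) = 0, we find a(t) = 160·sin(4·t). We have acceleration a(t) = 160·sin(4·t). Substituting t = pi/8: a(pi/8) = 160.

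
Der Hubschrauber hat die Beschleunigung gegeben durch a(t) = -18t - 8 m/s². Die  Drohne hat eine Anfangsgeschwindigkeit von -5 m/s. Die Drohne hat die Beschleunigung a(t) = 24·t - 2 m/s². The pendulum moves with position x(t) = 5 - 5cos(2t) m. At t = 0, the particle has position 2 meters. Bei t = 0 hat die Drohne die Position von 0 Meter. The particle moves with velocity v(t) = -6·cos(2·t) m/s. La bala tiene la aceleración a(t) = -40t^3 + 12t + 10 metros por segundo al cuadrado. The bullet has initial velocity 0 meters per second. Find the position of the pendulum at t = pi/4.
From the given position equation x(t) = 5 - 5·cos(2·t), we substitute t = pi/4 to get x = 5.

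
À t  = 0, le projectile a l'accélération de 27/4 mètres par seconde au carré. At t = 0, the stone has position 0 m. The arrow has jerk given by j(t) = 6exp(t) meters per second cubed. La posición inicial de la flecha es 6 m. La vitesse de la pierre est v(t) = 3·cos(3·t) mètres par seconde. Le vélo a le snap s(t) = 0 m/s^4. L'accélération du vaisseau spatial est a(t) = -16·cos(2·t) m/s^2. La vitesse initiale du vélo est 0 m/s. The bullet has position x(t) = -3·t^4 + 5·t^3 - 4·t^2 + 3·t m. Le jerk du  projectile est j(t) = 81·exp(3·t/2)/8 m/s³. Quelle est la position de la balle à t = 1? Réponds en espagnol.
De la ecuación de la posición x(t) = -3·t^4 + 5·t^3 - 4·t^2 + 3·t, sustituimos t = 1 para obtener x = 1.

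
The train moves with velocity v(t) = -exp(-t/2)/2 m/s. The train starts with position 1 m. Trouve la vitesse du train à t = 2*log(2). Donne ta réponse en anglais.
We have velocity v(t) = -exp(-t/2)/2. Substituting t = 2*log(2): v(2*log(2)) = -1/4.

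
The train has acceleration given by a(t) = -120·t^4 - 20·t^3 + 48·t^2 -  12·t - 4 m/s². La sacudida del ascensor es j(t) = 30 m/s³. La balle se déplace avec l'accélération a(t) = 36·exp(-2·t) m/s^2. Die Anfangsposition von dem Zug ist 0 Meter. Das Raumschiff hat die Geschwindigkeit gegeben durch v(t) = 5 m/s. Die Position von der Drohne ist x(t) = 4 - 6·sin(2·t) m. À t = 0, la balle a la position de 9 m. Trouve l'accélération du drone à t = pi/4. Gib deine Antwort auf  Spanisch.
Para resolver esto, necesitamos tomar 2 derivadas de nuestra ecuación de la posición x(t) = 4 - 6·sin(2·t). Tomando d/dt de x(t), encontramos v(t) = -12·cos(2·t). Derivando la velocidad, obtenemos la aceleración: a(t) = 24·sin(2·t). Tenemos la aceleración a(t) = 24·sin(2·t). Sustituyendo t = pi/4: a(pi/4) = 24.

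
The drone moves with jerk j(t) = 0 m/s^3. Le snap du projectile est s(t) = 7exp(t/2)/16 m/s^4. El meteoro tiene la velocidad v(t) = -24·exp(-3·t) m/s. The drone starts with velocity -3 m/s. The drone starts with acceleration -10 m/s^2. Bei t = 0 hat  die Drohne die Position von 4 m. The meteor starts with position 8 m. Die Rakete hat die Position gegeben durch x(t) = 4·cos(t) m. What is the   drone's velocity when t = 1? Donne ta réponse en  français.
Pour résoudre ceci, nous devons prendre 2 intégrales de notre équation du jerk j(t) = 0. En prenant ∫j(t)dt et en appliquant a(0) = -10, nous trouvons a(t) = -10. En prenant ∫a(t)dt et en appliquant v(0) = -3, nous trouvons v(t) = -10·t - 3. En utilisant v(t) = -10·t - 3 et en substituant t = 1, nous trouvons v = -13.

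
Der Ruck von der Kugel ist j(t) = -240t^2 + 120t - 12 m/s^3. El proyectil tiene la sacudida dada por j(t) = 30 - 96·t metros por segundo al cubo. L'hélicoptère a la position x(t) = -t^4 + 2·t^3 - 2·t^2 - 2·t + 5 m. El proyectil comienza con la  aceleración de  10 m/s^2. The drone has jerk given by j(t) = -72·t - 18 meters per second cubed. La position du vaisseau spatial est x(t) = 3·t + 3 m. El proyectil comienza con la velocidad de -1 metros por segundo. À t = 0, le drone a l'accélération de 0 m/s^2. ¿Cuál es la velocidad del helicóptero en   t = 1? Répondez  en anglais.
Starting from position x(t) = -t^4 + 2·t^3 - 2·t^2 - 2·t + 5, we take 1 derivative. The derivative of position gives velocity: v(t) = -4·t^3 + 6·t^2 - 4·t - 2. From the given velocity equation v(t) = -4·t^3 + 6·t^2 - 4·t - 2, we substitute t = 1 to get v = -4.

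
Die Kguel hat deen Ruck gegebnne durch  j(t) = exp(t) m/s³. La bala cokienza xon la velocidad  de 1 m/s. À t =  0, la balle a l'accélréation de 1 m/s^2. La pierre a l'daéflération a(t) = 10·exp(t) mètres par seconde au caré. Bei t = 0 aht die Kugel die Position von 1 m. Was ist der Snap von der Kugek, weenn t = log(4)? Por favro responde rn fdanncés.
Nous devons dériver notre équation du jerk j(t) = exp(t) 1 fois. En dérivant le jerk, nous obtenons le snap: s(t) = exp(t). Nous avons le snap s(t) = exp(t). En substituant t = log(4): s(log(4)) = 4.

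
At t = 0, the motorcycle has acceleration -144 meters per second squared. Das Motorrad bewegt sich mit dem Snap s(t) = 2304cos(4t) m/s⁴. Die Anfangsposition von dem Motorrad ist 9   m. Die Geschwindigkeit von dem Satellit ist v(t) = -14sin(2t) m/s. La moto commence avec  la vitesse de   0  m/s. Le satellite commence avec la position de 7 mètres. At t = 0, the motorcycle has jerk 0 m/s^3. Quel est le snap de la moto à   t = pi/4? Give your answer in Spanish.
Tenemos el snap s(t) = 2304·cos(4·t). Sustituyendo t = pi/4: s(pi/4) = -2304.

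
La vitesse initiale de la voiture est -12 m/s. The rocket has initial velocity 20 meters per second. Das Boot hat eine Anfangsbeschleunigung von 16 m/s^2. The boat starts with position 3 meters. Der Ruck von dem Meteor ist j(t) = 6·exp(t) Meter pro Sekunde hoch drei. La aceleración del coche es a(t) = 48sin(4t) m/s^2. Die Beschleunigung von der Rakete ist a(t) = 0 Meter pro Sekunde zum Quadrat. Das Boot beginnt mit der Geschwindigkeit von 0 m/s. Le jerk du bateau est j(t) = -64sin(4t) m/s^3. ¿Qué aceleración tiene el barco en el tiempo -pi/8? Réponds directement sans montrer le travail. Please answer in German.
Bei t = -pi/8, a = 0.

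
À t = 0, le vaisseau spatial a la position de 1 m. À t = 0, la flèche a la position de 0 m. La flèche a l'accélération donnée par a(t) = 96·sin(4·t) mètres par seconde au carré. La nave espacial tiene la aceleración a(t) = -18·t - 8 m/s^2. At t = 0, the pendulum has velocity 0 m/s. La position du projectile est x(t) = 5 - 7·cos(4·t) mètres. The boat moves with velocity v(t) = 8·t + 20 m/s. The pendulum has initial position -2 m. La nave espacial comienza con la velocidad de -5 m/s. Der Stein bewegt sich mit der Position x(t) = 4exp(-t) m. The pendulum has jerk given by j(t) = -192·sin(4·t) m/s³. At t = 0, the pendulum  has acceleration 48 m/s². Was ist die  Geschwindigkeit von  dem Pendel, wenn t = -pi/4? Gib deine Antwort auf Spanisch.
Partiendo de la sacudida j(t) = -192·sin(4·t), tomamos 2 antiderivadas. Tomando ∫j(t)dt y aplicando a(0) = 48, encontramos a(t) = 48·cos(4·t). Integrando la aceleración y usando la condición inicial v(0) = 0, obtenemos v(t) = 12·sin(4·t). De la ecuación de la velocidad v(t) = 12·sin(4·t), sustituimos t = -pi/4 para obtener v = 0.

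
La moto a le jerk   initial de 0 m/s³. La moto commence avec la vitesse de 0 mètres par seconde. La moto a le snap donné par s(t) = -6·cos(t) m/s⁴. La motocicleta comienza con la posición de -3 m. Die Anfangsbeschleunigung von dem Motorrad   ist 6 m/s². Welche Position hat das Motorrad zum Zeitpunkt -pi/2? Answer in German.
Ausgehend von dem Snap s(t) = -6·cos(t), nehmen wir 4 Integrale. Durch Integration von dem Snap und Verwendung der Anfangsbedingung j(0) = 0, erhalten wir j(t) = -6·sin(t). Durch Integration von dem Ruck und Verwendung der Anfangsbedingung a(0) = 6, erhalten wir a(t) = 6·cos(t). Durch Integration von der Beschleunigung und Verwendung der Anfangsbedingung v(0) = 0, erhalten wir v(t) = 6·sin(t). Durch Integration von der Geschwindigkeit und Verwendung der Anfangsbedingung x(0) = -3, erhalten wir x(t) = 3 - 6·cos(t). Wir haben die Position x(t) = 3 - 6·cos(t). Durch Einsetzen von t = -pi/2: x(-pi/2) = 3.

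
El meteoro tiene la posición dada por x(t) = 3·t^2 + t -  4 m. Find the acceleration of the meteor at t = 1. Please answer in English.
Starting from position x(t) = 3·t^2 + t - 4, we take 2 derivatives. The derivative of position gives velocity: v(t) = 6·t + 1. The derivative of velocity gives acceleration: a(t) = 6. We have acceleration a(t) = 6. Substituting t = 1: a(1) = 6.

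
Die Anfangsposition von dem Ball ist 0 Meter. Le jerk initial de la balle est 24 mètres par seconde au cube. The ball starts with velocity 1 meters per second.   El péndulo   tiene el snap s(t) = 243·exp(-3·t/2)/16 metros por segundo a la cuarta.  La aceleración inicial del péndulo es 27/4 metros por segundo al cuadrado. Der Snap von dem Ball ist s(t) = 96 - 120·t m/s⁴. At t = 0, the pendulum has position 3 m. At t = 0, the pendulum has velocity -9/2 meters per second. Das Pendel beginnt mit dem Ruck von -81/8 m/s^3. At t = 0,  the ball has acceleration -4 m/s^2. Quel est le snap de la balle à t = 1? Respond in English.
We have snap s(t) = 96 - 120·t. Substituting t = 1: s(1) = -24.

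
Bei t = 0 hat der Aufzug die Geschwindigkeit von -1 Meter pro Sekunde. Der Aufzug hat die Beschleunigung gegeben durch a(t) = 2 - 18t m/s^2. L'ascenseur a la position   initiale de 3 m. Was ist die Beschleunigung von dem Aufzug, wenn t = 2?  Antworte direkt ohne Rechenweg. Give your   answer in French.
La réponse est -34.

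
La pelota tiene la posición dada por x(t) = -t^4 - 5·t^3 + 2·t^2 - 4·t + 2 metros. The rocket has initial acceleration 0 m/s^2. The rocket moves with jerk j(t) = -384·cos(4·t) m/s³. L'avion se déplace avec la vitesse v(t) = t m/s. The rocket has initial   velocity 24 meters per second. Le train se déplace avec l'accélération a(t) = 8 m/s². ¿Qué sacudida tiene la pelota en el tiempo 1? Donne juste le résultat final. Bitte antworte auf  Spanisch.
La respuesta es -54.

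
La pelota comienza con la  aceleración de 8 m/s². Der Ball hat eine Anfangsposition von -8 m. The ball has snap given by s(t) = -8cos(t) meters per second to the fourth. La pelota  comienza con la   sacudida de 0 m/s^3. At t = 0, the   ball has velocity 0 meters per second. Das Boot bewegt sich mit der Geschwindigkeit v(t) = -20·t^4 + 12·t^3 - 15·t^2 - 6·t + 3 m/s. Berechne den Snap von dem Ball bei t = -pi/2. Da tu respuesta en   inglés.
From the given snap equation s(t) = -8·cos(t), we substitute t = -pi/2 to get s = 0.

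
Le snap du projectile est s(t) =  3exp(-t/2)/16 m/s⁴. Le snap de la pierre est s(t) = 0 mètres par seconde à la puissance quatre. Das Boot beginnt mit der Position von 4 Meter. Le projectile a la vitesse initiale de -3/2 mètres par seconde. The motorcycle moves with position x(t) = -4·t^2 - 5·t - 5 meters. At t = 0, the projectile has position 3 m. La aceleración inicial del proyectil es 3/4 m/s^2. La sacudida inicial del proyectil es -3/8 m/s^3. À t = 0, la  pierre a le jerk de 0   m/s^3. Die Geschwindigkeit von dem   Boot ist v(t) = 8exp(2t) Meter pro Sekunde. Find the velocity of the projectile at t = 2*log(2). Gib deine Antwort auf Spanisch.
Necesitamos integrar nuestra ecuación del snap s(t) = 3·exp(-t/2)/16 3 veces. La integral del snap es la sacudida. Usando j(0) = -3/8, obtenemos j(t) = -3·exp(-t/2)/8. Tomando ∫j(t)dt y aplicando a(0) = 3/4, encontramos a(t) = 3·exp(-t/2)/4. La integral de la aceleración, con v(0) = -3/2, da la velocidad: v(t) = -3·exp(-t/2)/2. Tenemos la velocidad v(t) = -3·exp(-t/2)/2. Sustituyendo t = 2*log(2): v(2*log(2)) = -3/4.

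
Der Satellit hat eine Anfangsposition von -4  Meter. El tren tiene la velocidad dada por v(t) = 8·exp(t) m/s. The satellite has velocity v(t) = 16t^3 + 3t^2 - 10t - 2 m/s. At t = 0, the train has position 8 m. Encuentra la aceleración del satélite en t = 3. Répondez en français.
En partant de la vitesse v(t) = 16·t^3 + 3·t^2 - 10·t - 2, nous prenons 1 dérivée. La dérivée de la vitesse donne l'accélération: a(t) = 48·t^2 + 6·t - 10. Nous avons l'accélération a(t) = 48·t^2 + 6·t - 10. En substituant t = 3: a(3) = 440.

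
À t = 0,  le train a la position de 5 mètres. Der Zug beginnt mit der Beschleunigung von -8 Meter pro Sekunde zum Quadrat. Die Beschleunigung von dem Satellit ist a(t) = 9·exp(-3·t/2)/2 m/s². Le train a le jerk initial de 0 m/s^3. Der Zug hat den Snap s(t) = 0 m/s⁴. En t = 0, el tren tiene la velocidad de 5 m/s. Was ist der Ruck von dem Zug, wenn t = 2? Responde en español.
Partiendo del snap s(t) = 0, tomamos 1 antiderivada. Integrando el snap y usando la condición inicial j(0) = 0, obtenemos j(t) = 0. De la ecuación de la sacudida j(t) = 0, sustituimos t = 2 para obtener j = 0.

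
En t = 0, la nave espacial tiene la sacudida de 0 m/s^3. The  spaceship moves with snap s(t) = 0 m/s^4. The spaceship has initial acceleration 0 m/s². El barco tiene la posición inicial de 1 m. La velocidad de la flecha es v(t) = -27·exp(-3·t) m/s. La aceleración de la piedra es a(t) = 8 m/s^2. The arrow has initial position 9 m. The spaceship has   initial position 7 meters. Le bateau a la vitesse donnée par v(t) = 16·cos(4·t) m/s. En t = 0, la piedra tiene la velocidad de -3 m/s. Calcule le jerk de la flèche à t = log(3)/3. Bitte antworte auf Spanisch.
Partiendo de la velocidad v(t) = -27·exp(-3·t), tomamos 2 derivadas. Derivando la velocidad, obtenemos la aceleración: a(t) = 81·exp(-3·t). Tomando d/dt de a(t), encontramos j(t) = -243·exp(-3·t). De la ecuación de la sacudida j(t) = -243·exp(-3·t), sustituimos t = log(3)/3 para obtener j = -81.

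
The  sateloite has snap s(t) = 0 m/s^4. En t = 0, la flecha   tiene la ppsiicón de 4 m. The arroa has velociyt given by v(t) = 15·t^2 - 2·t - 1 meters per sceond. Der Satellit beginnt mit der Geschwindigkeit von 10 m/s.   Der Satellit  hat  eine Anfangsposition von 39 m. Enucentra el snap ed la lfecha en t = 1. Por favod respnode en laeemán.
Wir müssen unsere Gleichung für die Geschwindigkeit v(t) = 15·t^2 - 2·t - 1 3-mal ableiten. Mit d/dt von v(t) finden wir a(t) = 30·t - 2. Mit d/dt von a(t) finden wir j(t) = 30. Durch Ableiten von dem Ruck erhalten wir den Snap: s(t) = 0. Wir haben den Snap s(t) = 0. Durch Einsetzen von t = 1: s(1) = 0.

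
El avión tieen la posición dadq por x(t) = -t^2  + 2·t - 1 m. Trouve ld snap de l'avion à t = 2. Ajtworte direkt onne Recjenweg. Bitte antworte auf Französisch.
s(2) = 0.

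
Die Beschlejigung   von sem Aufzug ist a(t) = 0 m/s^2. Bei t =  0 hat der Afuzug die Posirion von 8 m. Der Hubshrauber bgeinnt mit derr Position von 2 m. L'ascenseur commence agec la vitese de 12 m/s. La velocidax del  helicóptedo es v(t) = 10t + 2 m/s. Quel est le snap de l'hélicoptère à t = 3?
Pour résoudre ceci, nous devons prendre 3 dérivées de notre équation de la vitesse v(t) = 10·t + 2. La dérivée de la vitesse donne l'accélération: a(t) = 10. La dérivée de l'accélération donne le jerk: j(t) = 0. La dérivée du jerk donne le snap: s(t) = 0. En utilisant s(t) = 0 et en substituant t = 3, nous trouvons s = 0.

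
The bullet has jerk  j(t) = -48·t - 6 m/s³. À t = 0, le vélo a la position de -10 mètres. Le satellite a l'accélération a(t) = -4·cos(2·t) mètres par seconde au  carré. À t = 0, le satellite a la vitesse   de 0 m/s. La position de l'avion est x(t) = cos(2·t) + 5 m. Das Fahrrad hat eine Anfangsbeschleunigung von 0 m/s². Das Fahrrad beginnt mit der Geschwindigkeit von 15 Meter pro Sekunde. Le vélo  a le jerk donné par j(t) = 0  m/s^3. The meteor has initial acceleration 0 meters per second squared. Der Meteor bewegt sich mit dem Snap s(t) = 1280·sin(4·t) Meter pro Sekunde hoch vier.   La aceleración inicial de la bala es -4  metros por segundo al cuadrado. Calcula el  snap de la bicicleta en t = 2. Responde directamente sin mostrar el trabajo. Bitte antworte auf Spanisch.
La respuesta es 0.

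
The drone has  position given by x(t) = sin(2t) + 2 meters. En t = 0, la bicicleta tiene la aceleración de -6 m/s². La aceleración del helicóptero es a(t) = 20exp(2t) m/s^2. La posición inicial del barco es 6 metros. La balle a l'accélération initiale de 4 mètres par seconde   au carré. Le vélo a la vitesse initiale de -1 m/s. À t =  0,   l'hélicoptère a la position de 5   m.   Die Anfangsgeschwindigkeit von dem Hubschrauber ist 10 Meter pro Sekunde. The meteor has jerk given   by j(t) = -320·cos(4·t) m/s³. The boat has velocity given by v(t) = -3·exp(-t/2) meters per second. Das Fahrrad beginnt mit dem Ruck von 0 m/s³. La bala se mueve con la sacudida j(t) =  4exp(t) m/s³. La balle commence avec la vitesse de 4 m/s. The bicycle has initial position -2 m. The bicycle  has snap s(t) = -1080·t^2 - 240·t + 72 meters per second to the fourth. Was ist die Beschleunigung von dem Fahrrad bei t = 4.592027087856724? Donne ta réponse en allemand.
Wir müssen unsere Gleichung für den Snap s(t) = -1080·t^2 - 240·t + 72 2-mal integrieren. Die Stammfunktion von dem Snap ist der Ruck. Mit j(0) = 0 erhalten wir j(t) = 24·t·(-15·t^2 - 5·t + 3). Mit ∫j(t)dt und Anwendung von a(0) = -6, finden wir a(t) = -90·t^4 - 40·t^3 + 36·t^2 - 6. Wir haben die Beschleunigung a(t) = -90·t^4 - 40·t^3 + 36·t^2 - 6. Durch Einsetzen von t = 4.592027087856724: a(4.592027087856724) = -43138.5596017526.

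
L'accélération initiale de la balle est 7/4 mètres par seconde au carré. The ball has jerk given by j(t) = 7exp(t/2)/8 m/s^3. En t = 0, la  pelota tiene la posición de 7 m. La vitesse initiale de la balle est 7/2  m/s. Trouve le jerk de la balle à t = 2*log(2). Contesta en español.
Tenemos la sacudida j(t) = 7·exp(t/2)/8. Sustituyendo t = 2*log(2): j(2*log(2)) = 7/4.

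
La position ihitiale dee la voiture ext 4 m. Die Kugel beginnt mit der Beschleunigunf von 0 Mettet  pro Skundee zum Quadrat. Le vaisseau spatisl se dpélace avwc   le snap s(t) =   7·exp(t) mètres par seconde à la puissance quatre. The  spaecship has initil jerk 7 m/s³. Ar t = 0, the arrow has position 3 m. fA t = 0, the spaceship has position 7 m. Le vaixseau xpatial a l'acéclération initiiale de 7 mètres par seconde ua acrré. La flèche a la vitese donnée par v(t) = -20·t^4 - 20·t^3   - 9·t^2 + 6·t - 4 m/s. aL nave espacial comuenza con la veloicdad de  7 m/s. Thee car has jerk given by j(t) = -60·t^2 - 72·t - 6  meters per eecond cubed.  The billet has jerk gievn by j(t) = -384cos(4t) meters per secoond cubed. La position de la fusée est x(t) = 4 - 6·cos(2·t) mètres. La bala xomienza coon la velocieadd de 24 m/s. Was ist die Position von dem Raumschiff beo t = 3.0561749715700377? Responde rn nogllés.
We need to integrate our snap equation s(t) = 7·exp(t) 4 times. Taking ∫s(t)dt and applying j(0) = 7, we find j(t) = 7·exp(t). The integral of jerk, with a(0) = 7, gives acceleration: a(t) = 7·exp(t). The antiderivative of acceleration, with v(0) = 7, gives velocity: v(t) = 7·exp(t). The integral of velocity, with x(0) = 7, gives position: x(t) = 7·exp(t). Using x(t) = 7·exp(t) and substituting t = 3.0561749715700377, we find x = 148.722941296078.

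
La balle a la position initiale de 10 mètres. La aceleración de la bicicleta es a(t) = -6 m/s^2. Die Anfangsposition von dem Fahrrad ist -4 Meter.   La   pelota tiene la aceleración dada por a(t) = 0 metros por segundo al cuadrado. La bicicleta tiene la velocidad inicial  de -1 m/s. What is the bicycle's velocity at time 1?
We must find the antiderivative of our acceleration equation a(t) = -6 1 time. Integrating acceleration and using the initial condition v(0) = -1, we get v(t) = -6·t - 1. We have velocity v(t) = -6·t - 1. Substituting t = 1: v(1) = -7.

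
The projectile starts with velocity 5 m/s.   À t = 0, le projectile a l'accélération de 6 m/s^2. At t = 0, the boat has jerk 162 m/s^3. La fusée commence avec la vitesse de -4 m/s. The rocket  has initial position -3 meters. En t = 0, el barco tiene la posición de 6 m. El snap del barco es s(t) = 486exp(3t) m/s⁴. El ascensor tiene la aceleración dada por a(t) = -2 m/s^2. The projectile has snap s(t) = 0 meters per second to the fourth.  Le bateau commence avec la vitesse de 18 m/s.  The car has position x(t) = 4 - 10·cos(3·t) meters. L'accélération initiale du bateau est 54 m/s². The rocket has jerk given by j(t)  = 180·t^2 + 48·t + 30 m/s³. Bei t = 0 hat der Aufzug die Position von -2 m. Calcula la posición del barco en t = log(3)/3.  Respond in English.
Starting from snap s(t) = 486·exp(3·t), we take 4 antiderivatives. Taking ∫s(t)dt and applying j(0) = 162, we find j(t) = 162·exp(3·t). The integral of jerk, with a(0) = 54, gives acceleration: a(t) = 54·exp(3·t). Integrating acceleration and using the initial condition v(0) = 18, we get v(t) = 18·exp(3·t). Finding the integral of v(t) and using x(0) = 6: x(t) = 6·exp(3·t). Using x(t) = 6·exp(3·t) and substituting t = log(3)/3, we find x = 18.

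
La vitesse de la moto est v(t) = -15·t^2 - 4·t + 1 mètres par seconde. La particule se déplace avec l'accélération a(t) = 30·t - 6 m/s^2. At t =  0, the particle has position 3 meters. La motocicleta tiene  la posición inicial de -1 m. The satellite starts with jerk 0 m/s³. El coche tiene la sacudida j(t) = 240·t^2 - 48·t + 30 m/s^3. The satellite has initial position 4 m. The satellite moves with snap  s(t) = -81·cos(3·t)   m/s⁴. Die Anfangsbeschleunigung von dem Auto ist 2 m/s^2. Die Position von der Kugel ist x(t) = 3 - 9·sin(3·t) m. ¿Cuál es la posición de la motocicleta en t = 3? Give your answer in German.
Wir müssen unsere Gleichung für die Geschwindigkeit v(t) = -15·t^2 - 4·t + 1 1-mal integrieren. Das Integral von der Geschwindigkeit ist die Position. Mit x(0) = -1 erhalten wir x(t) = -5·t^3 - 2·t^2 + t - 1. Wir haben die Position x(t) = -5·t^3 - 2·t^2 + t - 1. Durch Einsetzen von t = 3: x(3) = -151.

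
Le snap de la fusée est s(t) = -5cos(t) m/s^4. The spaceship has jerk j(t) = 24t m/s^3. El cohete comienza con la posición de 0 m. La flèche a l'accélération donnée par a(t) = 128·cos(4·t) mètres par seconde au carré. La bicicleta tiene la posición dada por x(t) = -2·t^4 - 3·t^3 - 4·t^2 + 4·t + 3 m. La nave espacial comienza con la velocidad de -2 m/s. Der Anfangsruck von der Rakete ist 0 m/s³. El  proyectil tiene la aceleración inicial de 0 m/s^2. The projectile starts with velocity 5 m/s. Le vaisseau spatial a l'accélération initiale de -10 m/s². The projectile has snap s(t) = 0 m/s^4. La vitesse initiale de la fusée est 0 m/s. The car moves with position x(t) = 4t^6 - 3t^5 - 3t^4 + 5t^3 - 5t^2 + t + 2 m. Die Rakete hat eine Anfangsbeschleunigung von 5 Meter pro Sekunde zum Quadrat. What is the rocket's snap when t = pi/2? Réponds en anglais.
From the given snap equation s(t) = -5·cos(t), we substitute t = pi/2 to get s = 0.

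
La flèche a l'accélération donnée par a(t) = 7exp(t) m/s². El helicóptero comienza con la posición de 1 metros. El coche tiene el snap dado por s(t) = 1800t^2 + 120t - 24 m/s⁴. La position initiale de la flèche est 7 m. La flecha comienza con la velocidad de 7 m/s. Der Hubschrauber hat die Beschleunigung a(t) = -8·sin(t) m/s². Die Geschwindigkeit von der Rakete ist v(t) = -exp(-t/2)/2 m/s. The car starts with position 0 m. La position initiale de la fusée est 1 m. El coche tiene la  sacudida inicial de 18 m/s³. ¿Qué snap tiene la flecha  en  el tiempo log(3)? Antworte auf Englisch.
Starting from acceleration a(t) = 7·exp(t), we take 2 derivatives. Taking d/dt of a(t), we find j(t) = 7·exp(t). The derivative of jerk gives snap: s(t) = 7·exp(t). From the given snap equation s(t) = 7·exp(t), we substitute t = log(3) to get s = 21.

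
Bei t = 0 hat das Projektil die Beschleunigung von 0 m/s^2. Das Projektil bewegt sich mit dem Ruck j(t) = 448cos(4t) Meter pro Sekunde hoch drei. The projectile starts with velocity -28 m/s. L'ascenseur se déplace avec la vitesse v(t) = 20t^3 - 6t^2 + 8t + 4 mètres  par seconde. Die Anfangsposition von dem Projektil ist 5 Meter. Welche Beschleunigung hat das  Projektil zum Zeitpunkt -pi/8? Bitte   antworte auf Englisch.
We need to integrate our jerk equation j(t) = 448·cos(4·t) 1 time. Taking ∫j(t)dt and applying a(0) = 0, we find a(t) = 112·sin(4·t). Using a(t) = 112·sin(4·t) and substituting t = -pi/8, we find a = -112.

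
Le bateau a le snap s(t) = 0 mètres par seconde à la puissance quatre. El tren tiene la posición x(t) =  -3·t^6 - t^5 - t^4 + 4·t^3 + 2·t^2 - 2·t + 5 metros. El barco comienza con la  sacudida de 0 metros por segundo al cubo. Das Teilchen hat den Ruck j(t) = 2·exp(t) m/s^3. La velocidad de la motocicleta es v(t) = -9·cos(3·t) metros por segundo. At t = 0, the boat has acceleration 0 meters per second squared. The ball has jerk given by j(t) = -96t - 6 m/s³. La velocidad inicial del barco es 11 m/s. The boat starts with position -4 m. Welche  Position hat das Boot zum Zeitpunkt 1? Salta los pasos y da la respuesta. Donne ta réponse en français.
x(1) = 7.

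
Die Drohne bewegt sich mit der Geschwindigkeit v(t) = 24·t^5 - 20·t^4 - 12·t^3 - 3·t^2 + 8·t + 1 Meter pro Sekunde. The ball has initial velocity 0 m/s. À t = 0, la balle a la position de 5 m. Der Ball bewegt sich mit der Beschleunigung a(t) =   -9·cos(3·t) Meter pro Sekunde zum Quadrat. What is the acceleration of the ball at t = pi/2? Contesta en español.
De la ecuación de la aceleración a(t) = -9·cos(3·t), sustituimos t = pi/2 para obtener a = 0.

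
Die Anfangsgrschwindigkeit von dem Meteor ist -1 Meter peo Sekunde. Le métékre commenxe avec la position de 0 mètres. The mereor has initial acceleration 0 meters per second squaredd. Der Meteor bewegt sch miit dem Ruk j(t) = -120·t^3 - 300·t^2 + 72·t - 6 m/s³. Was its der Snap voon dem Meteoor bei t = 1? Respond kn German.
Um dies zu lösen, müssen wir 1 Ableitung unserer Gleichung für den Ruck j(t) = -120·t^3 - 300·t^2 + 72·t - 6 nehmen. Durch Ableiten von dem Ruck erhalten wir den Snap: s(t) = -360·t^2 - 600·t + 72. Mit s(t) = -360·t^2 - 600·t + 72 und Einsetzen von t = 1, finden wir s = -888.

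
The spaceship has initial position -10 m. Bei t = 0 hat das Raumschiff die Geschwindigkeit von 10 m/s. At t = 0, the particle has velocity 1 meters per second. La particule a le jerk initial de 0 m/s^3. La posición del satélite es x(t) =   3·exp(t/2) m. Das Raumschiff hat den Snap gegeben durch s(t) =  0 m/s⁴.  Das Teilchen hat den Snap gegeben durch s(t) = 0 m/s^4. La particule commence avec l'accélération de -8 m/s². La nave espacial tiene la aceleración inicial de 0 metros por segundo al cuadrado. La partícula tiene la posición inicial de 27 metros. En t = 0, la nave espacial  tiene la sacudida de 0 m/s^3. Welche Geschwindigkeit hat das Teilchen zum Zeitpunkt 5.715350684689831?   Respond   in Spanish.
Partiendo del snap s(t) = 0, tomamos 3 antiderivadas. Tomando ∫s(t)dt y aplicando j(0) = 0, encontramos j(t) = 0. Tomando ∫j(t)dt y aplicando a(0) = -8, encontramos a(t) = -8. La antiderivada de la aceleración, con v(0) = 1, da la velocidad: v(t) = 1 - 8·t. Usando v(t) = 1 - 8·t y sustituyendo t = 5.715350684689831, encontramos v = -44.7228054775186.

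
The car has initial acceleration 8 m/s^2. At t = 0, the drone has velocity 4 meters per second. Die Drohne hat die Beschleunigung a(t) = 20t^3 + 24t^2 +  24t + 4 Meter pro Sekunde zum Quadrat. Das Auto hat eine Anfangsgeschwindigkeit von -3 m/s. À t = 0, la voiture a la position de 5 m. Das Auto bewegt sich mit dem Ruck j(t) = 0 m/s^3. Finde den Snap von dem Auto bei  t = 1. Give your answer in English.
To solve this, we need to take 1 derivative of our jerk equation j(t) = 0. Differentiating jerk, we get snap: s(t) = 0. From the given snap equation s(t) = 0, we substitute t = 1 to get s = 0.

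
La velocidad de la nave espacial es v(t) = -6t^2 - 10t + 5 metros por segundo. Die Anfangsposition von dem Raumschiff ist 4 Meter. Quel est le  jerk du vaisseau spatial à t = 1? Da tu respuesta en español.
Partiendo de la velocidad v(t) = -6·t^2 - 10·t + 5, tomamos 2 derivadas. La derivada de la velocidad da la aceleración: a(t) = -12·t - 10. La derivada de la aceleración da la sacudida: j(t) = -12. De la ecuación de la sacudida j(t) = -12, sustituimos t = 1 para obtener j = -12.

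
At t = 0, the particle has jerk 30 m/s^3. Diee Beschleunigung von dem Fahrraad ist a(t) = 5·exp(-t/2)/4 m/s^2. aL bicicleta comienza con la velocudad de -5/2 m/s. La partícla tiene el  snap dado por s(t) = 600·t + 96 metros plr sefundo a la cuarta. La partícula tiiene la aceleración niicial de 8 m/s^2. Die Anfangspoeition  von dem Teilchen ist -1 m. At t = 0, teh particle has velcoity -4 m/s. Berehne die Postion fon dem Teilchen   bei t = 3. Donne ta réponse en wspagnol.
Debemos encontrar la antiderivada de nuestra ecuación del snap s(t) = 600·t + 96 4 veces. La integral del snap es la sacudida. Usando j(0) = 30, obtenemos j(t) = 300·t^2 + 96·t + 30. La antiderivada de la sacudida es la aceleración. Usando a(0) = 8, obtenemos a(t) = 100·t^3 + 48·t^2 + 30·t + 8. La antiderivada de la aceleración es la velocidad. Usando v(0) = -4, obtenemos v(t) = 25·t^4 + 16·t^3 + 15·t^2 + 8·t - 4. La antiderivada de la velocidad, con x(0) = -1, da la posición: x(t) = 5·t^5 + 4·t^4 + 5·t^3 + 4·t^2 - 4·t - 1. Usando x(t) = 5·t^5 + 4·t^4 + 5·t^3 + 4·t^2 - 4·t - 1 y sustituyendo t = 3, encontramos x = 1697.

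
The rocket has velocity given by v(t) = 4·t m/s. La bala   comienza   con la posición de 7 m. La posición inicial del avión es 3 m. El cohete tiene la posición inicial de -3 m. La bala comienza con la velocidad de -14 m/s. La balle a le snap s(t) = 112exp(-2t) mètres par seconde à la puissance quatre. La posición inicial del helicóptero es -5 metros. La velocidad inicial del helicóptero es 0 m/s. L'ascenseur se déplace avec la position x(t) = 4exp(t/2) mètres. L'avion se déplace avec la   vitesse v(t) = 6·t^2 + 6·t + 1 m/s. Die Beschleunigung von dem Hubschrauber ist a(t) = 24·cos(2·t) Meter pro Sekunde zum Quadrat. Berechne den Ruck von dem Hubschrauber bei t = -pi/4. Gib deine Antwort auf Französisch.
Nous devons dériver notre équation de l'accélération a(t) = 24·cos(2·t) 1 fois. En prenant d/dt de a(t), nous trouvons j(t) = -48·sin(2·t). En utilisant j(t) = -48·sin(2·t) et en substituant t = -pi/4, nous trouvons j = 48.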